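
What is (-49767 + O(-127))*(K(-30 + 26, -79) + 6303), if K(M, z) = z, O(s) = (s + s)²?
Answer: 91797776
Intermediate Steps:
O(s) = 4*s² (O(s) = (2*s)² = 4*s²)
(-49767 + O(-127))*(K(-30 + 26, -79) + 6303) = (-49767 + 4*(-127)²)*(-79 + 6303) = (-49767 + 4*16129)*6224 = (-49767 + 64516)*6224 = 14749*6224 = 91797776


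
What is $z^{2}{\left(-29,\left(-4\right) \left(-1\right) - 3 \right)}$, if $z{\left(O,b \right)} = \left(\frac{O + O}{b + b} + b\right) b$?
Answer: $784$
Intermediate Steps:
$z{\left(O,b \right)} = b \left(b + \frac{O}{b}\right)$ ($z{\left(O,b \right)} = \left(\frac{2 O}{2 b} + b\right) b = \left(2 O \frac{1}{2 b} + b\right) b = \left(\frac{O}{b} + b\right) b = \left(b + \frac{O}{b}\right) b = b \left(b + \frac{O}{b}\right)$)
$z^{2}{\left(-29,\left(-4\right) \left(-1\right) - 3 \right)} = \left(-29 + \left(\left(-4\right) \left(-1\right) - 3\right)^{2}\right)^{2} = \left(-29 + \left(4 - 3\right)^{2}\right)^{2} = \left(-29 + 1^{2}\right)^{2} = \left(-29 + 1\right)^{2} = \left(-28\right)^{2} = 784$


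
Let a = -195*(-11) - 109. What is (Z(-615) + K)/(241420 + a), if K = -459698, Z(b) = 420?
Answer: -229639/121728 ≈ -1.8865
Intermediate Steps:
a = 2036 (a = 2145 - 109 = 2036)
(Z(-615) + K)/(241420 + a) = (420 - 459698)/(241420 + 2036) = -459278/243456 = -459278*1/243456 = -229639/121728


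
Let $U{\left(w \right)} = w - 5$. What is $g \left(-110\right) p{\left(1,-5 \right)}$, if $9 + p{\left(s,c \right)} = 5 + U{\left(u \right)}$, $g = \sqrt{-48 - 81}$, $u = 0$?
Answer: $990 i \sqrt{129} \approx 11244.0 i$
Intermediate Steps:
$U{\left(w \right)} = -5 + w$
$g = i \sqrt{129}$ ($g = \sqrt{-129} = i \sqrt{129} \approx 11.358 i$)
$p{\left(s,c \right)} = -9$ ($p{\left(s,c \right)} = -9 + \left(5 + \left(-5 + 0\right)\right) = -9 + \left(5 - 5\right) = -9 + 0 = -9$)
$g \left(-110\right) p{\left(1,-5 \right)} = i \sqrt{129} \left(-110\right) \left(-9\right) = - 110 i \sqrt{129} \left(-9\right) = 990 i \sqrt{129}$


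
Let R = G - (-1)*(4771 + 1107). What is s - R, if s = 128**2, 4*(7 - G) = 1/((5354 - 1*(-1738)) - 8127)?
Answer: 43465859/4140 ≈ 10499.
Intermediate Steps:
G = 28981/4140 (G = 7 - 1/(4*((5354 - 1*(-1738)) - 8127)) = 7 - 1/(4*((5354 + 1738) - 8127)) = 7 - 1/(4*(7092 - 8127)) = 7 - 1/4/(-1035) = 7 - 1/4*(-1/1035) = 7 + 1/4140 = 28981/4140 ≈ 7.0002)
R = 24363901/4140 (R = 28981/4140 - (-1)*(4771 + 1107) = 28981/4140 - (-1)*5878 = 28981/4140 - 1*(-5878) = 28981/4140 + 5878 = 24363901/4140 ≈ 5885.0)
s = 16384
s - R = 16384 - 1*24363901/4140 = 16384 - 24363901/4140 = 43465859/4140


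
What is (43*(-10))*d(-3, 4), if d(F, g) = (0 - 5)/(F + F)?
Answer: -1075/3 ≈ -358.33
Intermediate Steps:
d(F, g) = -5/(2*F) (d(F, g) = -5*1/(2*F) = -5/(2*F))
(43*(-10))*d(-3, 4) = (43*(-10))*(-5/2/(-3)) = -(-1075)*(-1)/3 = -430*⅚ = -1075/3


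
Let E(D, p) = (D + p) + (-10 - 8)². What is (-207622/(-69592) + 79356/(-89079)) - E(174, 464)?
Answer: -991774081905/1033197628 ≈ -959.91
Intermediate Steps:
E(D, p) = 324 + D + p (E(D, p) = (D + p) + (-18)² = (D + p) + 324 = 324 + D + p)
(-207622/(-69592) + 79356/(-89079)) - E(174, 464) = (-207622/(-69592) + 79356/(-89079)) - (324 + 174 + 464) = (-207622*(-1/69592) + 79356*(-1/89079)) - 1*962 = (103811/34796 - 26452/29693) - 962 = 2162036231/1033197628 - 962 = -991774081905/1033197628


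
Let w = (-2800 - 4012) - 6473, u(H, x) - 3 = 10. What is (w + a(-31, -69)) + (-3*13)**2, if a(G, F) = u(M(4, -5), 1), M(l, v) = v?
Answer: -11751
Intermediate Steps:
u(H, x) = 13 (u(H, x) = 3 + 10 = 13)
a(G, F) = 13
w = -13285 (w = -6812 - 6473 = -13285)
(w + a(-31, -69)) + (-3*13)**2 = (-13285 + 13) + (-3*13)**2 = -13272 + (-39)**2 = -13272 + 1521 = -11751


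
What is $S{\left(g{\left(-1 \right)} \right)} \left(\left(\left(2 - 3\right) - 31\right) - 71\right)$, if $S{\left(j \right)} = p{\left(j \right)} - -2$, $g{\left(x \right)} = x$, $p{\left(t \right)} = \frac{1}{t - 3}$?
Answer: $- \frac{721}{4} \approx -180.25$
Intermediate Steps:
$p{\left(t \right)} = \frac{1}{-3 + t}$
$S{\left(j \right)} = 2 + \frac{1}{-3 + j}$ ($S{\left(j \right)} = \frac{1}{-3 + j} - -2 = \frac{1}{-3 + j} + 2 = 2 + \frac{1}{-3 + j}$)
$S{\left(g{\left(-1 \right)} \right)} \left(\left(\left(2 - 3\right) - 31\right) - 71\right) = \frac{-5 + 2 \left(-1\right)}{-3 - 1} \left(\left(\left(2 - 3\right) - 31\right) - 71\right) = \frac{-5 - 2}{-4} \left(\left(-1 - 31\right) - 71\right) = \left(- \frac{1}{4}\right) \left(-7\right) \left(-32 - 71\right) = \frac{7}{4} \left(-103\right) = - \frac{721}{4}$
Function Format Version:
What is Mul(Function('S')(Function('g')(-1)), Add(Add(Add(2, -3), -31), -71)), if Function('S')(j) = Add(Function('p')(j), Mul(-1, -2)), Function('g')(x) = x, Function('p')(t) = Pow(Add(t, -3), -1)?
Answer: Rational(-721, 4) ≈ -180.25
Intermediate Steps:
Function('p')(t) = Pow(Add(-3, t), -1)
Function('S')(j) = Add(2, Pow(Add(-3, j), -1)) (Function('S')(j) = Add(Pow(Add(-3, j), -1), Mul(-1, -2)) = Add(Pow(Add(-3, j), -1), 2) = Add(2, Pow(Add(-3, j), -1)))
Mul(Function('S')(Function('g')(-1)), Add(Add(Add(2, -3), -31), -71)) = Mul(Mul(Pow(Add(-3, -1), -1), Add(-5, Mul(2, -1))), Add(Add(Add(2, -3), -31), -71)) = Mul(Mul(Pow(-4, -1), Add(-5, -2)), Add(Add(-1, -31), -71)) = Mul(Mul(Rational(-1, 4), -7), Add(-32, -71)) = Mul(Rational(7, 4), -103) = Rational(-721, 4)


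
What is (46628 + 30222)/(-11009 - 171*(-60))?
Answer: -76850/749 ≈ -102.60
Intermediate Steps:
(46628 + 30222)/(-11009 - 171*(-60)) = 76850/(-11009 + 10260) = 76850/(-749) = 76850*(-1/749) = -76850/749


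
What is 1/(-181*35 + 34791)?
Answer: 1/28456 ≈ 3.5142e-5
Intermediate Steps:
1/(-181*35 + 34791) = 1/(-6335 + 34791) = 1/28456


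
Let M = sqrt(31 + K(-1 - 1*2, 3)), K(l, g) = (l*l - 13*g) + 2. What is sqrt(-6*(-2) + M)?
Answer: sqrt(12 + sqrt(3)) ≈ 3.7057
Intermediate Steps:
K(l, g) = 2 + l**2 - 13*g (K(l, g) = (l**2 - 13*g) + 2 = 2 + l**2 - 13*g)
M = sqrt(3) (M = sqrt(31 + (2 + (-1 - 1*2)**2 - 13*3)) = sqrt(31 + (2 + (-1 - 2)**2 - 39)) = sqrt(31 + (2 + (-3)**2 - 39)) = sqrt(31 + (2 + 9 - 39)) = sqrt(31 - 28) = sqrt(3) ≈ 1.7320)
sqrt(-6*(-2) + M) = sqrt(-6*(-2) + sqrt(3)) = sqrt(12 + sqrt(3))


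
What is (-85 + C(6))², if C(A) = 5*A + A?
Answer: 2401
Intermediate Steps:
C(A) = 6*A
(-85 + C(6))² = (-85 + 6*6)² = (-85 + 36)² = (-49)² = 2401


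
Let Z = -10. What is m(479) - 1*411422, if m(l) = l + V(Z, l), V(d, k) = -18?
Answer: -410961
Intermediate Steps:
m(l) = -18 + l (m(l) = l - 18 = -18 + l)
m(479) - 1*411422 = (-18 + 479) - 1*411422 = 461 - 411422 = -410961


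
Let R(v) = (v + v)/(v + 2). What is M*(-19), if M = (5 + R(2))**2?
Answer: -684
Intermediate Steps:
R(v) = 2*v/(2 + v) (R(v) = (2*v)/(2 + v) = 2*v/(2 + v))
M = 36 (M = (5 + 2*2/(2 + 2))**2 = (5 + 2*2/4)**2 = (5 + 2*2*(1/4))**2 = (5 + 1)**2 = 6**2 = 36)
M*(-19) = 36*(-19) = -684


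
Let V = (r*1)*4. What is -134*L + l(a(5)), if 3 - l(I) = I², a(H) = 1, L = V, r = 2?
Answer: -1070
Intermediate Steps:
V = 8 (V = (2*1)*4 = 2*4 = 8)
L = 8
l(I) = 3 - I²
-134*L + l(a(5)) = -134*8 + (3 - 1*1²) = -1072 + (3 - 1*1) = -1072 + (3 - 1) = -1072 + 2 = -1070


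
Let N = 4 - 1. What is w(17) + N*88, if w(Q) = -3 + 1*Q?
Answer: 278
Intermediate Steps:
N = 3
w(Q) = -3 + Q
w(17) + N*88 = (-3 + 17) + 3*88 = 14 + 264 = 278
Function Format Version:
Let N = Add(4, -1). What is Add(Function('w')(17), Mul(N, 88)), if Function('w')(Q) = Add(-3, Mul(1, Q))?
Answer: 278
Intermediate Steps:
N = 3
Function('w')(Q) = Add(-3, Q)
Add(Function('w')(17), Mul(N, 88)) = Add(Add(-3, 17), Mul(3, 88)) = Add(14, 264) = 278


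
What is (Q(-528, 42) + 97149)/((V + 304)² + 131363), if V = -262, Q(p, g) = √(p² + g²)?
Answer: 97149/133127 + 6*√7793/133127 ≈ 0.73373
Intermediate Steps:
Q(p, g) = √(g² + p²)
(Q(-528, 42) + 97149)/((V + 304)² + 131363) = (√(42² + (-528)²) + 97149)/((-262 + 304)² + 131363) = (√(1764 + 278784) + 97149)/(42² + 131363) = (√280548 + 97149)/(1764 + 131363) = (6*√7793 + 97149)/133127 = (97149 + 6*√7793)*(1/133127) = 97149/133127 + 6*√7793/133127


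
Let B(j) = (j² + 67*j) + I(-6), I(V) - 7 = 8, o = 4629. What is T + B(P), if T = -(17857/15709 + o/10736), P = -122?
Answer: 1133919086687/168651824 ≈ 6723.4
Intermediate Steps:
I(V) = 15 (I(V) = 7 + 8 = 15)
B(j) = 15 + j² + 67*j (B(j) = (j² + 67*j) + 15 = 15 + j² + 67*j)
T = -264429713/168651824 (T = -(17857/15709 + 4629/10736) = -1*264429713/168651824 = -264429713/168651824 ≈ -1.5679)
T + B(P) = -264429713/168651824 + (15 + (-122)² + 67*(-122)) = -264429713/168651824 + (15 + 14884 - 8174) = -264429713/168651824 + 6725 = 1133919086687/168651824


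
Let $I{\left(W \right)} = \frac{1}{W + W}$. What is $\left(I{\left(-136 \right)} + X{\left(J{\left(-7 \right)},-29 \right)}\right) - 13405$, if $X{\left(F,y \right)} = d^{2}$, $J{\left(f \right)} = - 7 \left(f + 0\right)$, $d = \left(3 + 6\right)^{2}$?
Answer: $- \frac{1861569}{272} \approx -6844.0$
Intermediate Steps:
$I{\left(W \right)} = \frac{1}{2 W}$
$d = 81$ ($d = 9^{2} = 81$)
$J{\left(f \right)} = - 7 f$
$X{\left(F,y \right)} = 6561$ ($X{\left(F,y \right)} = 81^{2} = 6561$)
$\left(I{\left(-136 \right)} + X{\left(J{\left(-7 \right)},-29 \right)}\right) - 13405 = \left(\frac{1}{2 \left(-136\right)} + 6561\right) - 13405 = \left(\frac{1}{2} \left(- \frac{1}{136}\right) + 6561\right) - 13405 = \left(- \frac{1}{272} + 6561\right) - 13405 = \frac{1784591}{272} - 13405 = - \frac{1861569}{272}$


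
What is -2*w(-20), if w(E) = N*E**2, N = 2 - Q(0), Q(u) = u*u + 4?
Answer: 1600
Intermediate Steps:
Q(u) = 4 + u**2 (Q(u) = u**2 + 4 = 4 + u**2)
N = -2 (N = 2 - (4 + 0**2) = 2 - (4 + 0) = 2 - 1*4 = 2 - 4 = -2)
w(E) = -2*E**2
-2*w(-20) = -(-4)*(-20)**2 = -(-4)*400 = -2*(-800) = 1600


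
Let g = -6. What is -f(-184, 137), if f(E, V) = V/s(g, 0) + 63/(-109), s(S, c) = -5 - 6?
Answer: 15626/1199 ≈ 13.033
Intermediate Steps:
s(S, c) = -11
f(E, V) = -63/109 - V/11 (f(E, V) = V/(-11) + 63/(-109) = V*(-1/11) + 63*(-1/109) = -V/11 - 63/109 = -63/109 - V/11)
-f(-184, 137) = -(-63/109 - 1/11*137) = -(-63/109 - 137/11) = -1*(-15626/1199) = 15626/1199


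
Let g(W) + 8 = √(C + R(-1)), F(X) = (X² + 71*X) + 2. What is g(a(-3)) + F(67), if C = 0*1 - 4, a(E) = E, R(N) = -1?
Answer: 9240 + I*√5 ≈ 9240.0 + 2.2361*I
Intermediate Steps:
F(X) = 2 + X² + 71*X
C = -4 (C = 0 - 4 = -4)
g(W) = -8 + I*√5 (g(W) = -8 + √(-4 - 1) = -8 + √(-5) = -8 + I*√5)
g(a(-3)) + F(67) = (-8 + I*√5) + (2 + 67² + 71*67) = (-8 + I*√5) + (2 + 4489 + 4757) = (-8 + I*√5) + 9248 = 9240 + I*√5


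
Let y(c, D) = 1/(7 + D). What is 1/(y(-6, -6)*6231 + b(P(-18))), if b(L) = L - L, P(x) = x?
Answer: 1/6231 ≈ 0.00016049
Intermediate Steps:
b(L) = 0
1/(y(-6, -6)*6231 + b(P(-18))) = 1/(6231/(7 - 6) + 0) = 1/(6231/1 + 0) = 1/(1*6231 + 0) = 1/(6231 + 0) = 1/6231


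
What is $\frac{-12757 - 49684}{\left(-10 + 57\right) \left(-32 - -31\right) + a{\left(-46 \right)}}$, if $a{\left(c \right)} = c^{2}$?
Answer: $- \frac{62441}{2069} \approx -30.179$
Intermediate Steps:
$\frac{-12757 - 49684}{\left(-10 + 57\right) \left(-32 - -31\right) + a{\left(-46 \right)}} = \frac{-12757 - 49684}{\left(-10 + 57\right) \left(-32 - -31\right) + \left(-46\right)^{2}} = - \frac{62441}{47 \left(-32 + 31\right) + 2116} = - \frac{62441}{47 \left(-1\right) + 2116} = - \frac{62441}{-47 + 2116} = - \frac{62441}{2069}$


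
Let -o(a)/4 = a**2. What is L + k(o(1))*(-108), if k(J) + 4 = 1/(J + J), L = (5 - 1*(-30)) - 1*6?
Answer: 949/2 ≈ 474.50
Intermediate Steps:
o(a) = -4*a**2
L = 29 (L = (5 + 30) - 6 = 35 - 6 = 29)
k(J) = -4 + 1/(2*J) (k(J) = -4 + 1/(J + J) = -4 + 1/(2*J))
L + k(o(1))*(-108) = 29 + (-4 + 1/(2*((-4*1**2))))*(-108) = 29 + (-4 + 1/(2*((-4*1))))*(-108) = 29 + (-4 + (1/2)/(-4))*(-108) = 29 + (-4 + (1/2)*(-1/4))*(-108) = 29 + (-4 - 1/8)*(-108) = 29 - 33/8*(-108) = 29 + 891/2 = 949/2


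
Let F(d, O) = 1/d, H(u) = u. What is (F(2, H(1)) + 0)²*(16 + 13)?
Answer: 29/4 ≈ 7.2500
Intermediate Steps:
(F(2, H(1)) + 0)²*(16 + 13) = (1/2 + 0)²*(16 + 13) = (½ + 0)²*29 = (½)²*29 = (¼)*29 = 29/4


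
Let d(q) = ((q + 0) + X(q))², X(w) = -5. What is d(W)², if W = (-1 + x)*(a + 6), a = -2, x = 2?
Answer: 1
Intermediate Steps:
W = 4 (W = (-1 + 2)*(-2 + 6) = 1*4 = 4)
d(q) = (-5 + q)² (d(q) = ((q + 0) - 5)² = (q - 5)² = (-5 + q)²)
d(W)² = ((-5 + 4)²)² = ((-1)²)² = 1² = 1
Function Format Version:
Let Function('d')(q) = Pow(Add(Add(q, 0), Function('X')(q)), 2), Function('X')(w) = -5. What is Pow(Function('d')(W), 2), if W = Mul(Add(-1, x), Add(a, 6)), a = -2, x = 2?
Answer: 1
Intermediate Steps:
W = 4 (W = Mul(Add(-1, 2), Add(-2, 6)) = Mul(1, 4) = 4)
Function('d')(q) = Pow(Add(-5, q), 2) (Function('d')(q) = Pow(Add(Add(q, 0), -5), 2) = Pow(Add(q, -5), 2) = Pow(Add(-5, q), 2))
Pow(Function('d')(W), 2) = Pow(Pow(Add(-5, 4), 2), 2) = Pow(Pow(-1, 2), 2) = Pow(1, 2) = 1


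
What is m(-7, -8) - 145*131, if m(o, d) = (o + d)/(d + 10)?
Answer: -38005/2 ≈ -19003.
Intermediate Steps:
m(o, d) = (d + o)/(10 + d)
m(-7, -8) - 145*131 = (-8 - 7)/(10 - 8) - 145*131 = -15/2 - 18995 = -38005/2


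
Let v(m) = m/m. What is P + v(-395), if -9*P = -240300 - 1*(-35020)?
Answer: 205289/9 ≈ 22810.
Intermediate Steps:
v(m) = 1
P = 205280/9 (P = -(-240300 - 1*(-35020))/9 = -(-240300 + 35020)/9 = -⅑*(-205280) = 205280/9 ≈ 22809.)
P + v(-395) = 205280/9 + 1 = 205289/9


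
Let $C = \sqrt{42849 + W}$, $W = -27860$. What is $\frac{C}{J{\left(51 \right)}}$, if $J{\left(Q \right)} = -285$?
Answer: $- \frac{\sqrt{14989}}{285} \approx -0.42958$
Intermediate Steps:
$C = \sqrt{14989}$ ($C = \sqrt{42849 - 27860} = \sqrt{14989} \approx 122.43$)
$\frac{C}{J{\left(51 \right)}} = \frac{\sqrt{14989}}{-285} = \sqrt{14989} \left(- \frac{1}{285}\right) = - \frac{\sqrt{14989}}{285}$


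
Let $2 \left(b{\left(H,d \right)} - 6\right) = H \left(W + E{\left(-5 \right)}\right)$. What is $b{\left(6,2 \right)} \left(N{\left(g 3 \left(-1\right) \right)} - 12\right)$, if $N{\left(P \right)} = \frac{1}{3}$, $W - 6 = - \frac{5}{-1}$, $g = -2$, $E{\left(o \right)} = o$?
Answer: $-280$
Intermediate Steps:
$W = 11$ ($W = 6 - \frac{5}{-1} = 6 - -5 = 6 + 5 = 11$)
$b{\left(H,d \right)} = 6 + 3 H$ ($b{\left(H,d \right)} = 6 + \frac{H \left(11 - 5\right)}{2} = 6 + \frac{H 6}{2} = 6 + \frac{6 H}{2} = 6 + 3 H$)
$N{\left(P \right)} = \frac{1}{3}$
$b{\left(6,2 \right)} \left(N{\left(g 3 \left(-1\right) \right)} - 12\right) = \left(6 + 3 \cdot 6\right) \left(\frac{1}{3} - 12\right) = \left(6 + 18\right) \left(- \frac{35}{3}\right) = 24 \left(- \frac{35}{3}\right) = -280$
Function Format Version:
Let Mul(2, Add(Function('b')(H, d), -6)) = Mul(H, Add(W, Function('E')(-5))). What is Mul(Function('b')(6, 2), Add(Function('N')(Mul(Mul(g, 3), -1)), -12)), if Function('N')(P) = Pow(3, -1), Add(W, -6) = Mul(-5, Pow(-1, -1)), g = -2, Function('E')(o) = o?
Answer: -280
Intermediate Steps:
W = 11 (W = Add(6, Mul(-5, Pow(-1, -1))) = Add(6, Mul(-5, -1)) = Add(6, 5) = 11)
Function('b')(H, d) = Add(6, Mul(3, H)) (Function('b')(H, d) = Add(6, Mul(Rational(1, 2), Mul(H, Add(11, -5)))) = Add(6, Mul(Rational(1, 2), Mul(H, 6))) = Add(6, Mul(Rational(1, 2), Mul(6, H))) = Add(6, Mul(3, H)))
Function('N')(P) = Rational(1, 3)
Mul(Function('b')(6, 2), Add(Function('N')(Mul(Mul(g, 3), -1)), -12)) = Mul(Add(6, Mul(3, 6)), Add(Rational(1, 3), -12)) = Mul(Add(6, 18), Rational(-35, 3)) = Mul(24, Rational(-35, 3)) = -280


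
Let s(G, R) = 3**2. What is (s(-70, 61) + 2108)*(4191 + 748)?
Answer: 10455863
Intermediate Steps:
s(G, R) = 9
(s(-70, 61) + 2108)*(4191 + 748) = (9 + 2108)*(4191 + 748) = 2117*4939 = 10455863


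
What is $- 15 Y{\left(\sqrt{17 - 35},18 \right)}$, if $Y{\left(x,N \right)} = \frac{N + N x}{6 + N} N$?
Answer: $- \frac{405}{2} - \frac{1215 i \sqrt{2}}{2} \approx -202.5 - 859.13 i$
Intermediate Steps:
$Y{\left(x,N \right)} = \frac{N \left(N + N x\right)}{6 + N}$ ($Y{\left(x,N \right)} = \frac{N + N x}{6 + N} N = \frac{N \left(N + N x\right)}{6 + N}$)
$- 15 Y{\left(\sqrt{17 - 35},18 \right)} = - 15 \frac{18^{2} \left(1 + \sqrt{17 - 35}\right)}{6 + 18} = - 15 \frac{324 \left(1 + \sqrt{-18}\right)}{24} = - 15 \cdot 324 \cdot \frac{1}{24} \left(1 + 3 i \sqrt{2}\right) = - 15 \left(\frac{27}{2} + \frac{81 i \sqrt{2}}{2}\right) = - \frac{405}{2} - \frac{1215 i \sqrt{2}}{2}$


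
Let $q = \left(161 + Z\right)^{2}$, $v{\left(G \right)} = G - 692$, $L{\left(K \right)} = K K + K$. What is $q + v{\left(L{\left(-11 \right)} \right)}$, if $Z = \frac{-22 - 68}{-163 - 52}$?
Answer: $\frac{47101363}{1849} \approx 25474.0$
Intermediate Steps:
$L{\left(K \right)} = K + K^{2}$ ($L{\left(K \right)} = K^{2} + K = K + K^{2}$)
$v{\left(G \right)} = -692 + G$
$Z = \frac{18}{43}$ ($Z = - \frac{90}{-215} = \left(-90\right) \left(- \frac{1}{215}\right) = \frac{18}{43} \approx 0.4186$)
$q = \frac{48177481}{1849}$ ($q = \left(161 + \frac{18}{43}\right)^{2} = \left(\frac{6941}{43}\right)^{2} = \frac{48177481}{1849} \approx 26056.0$)
$q + v{\left(L{\left(-11 \right)} \right)} = \frac{48177481}{1849} - \left(692 + 11 \left(1 - 11\right)\right) = \frac{48177481}{1849} - 582 = \frac{47101363}{1849}$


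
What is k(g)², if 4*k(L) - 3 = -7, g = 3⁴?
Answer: 1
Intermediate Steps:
g = 81
k(L) = -1 (k(L) = ¾ + (¼)*(-7) = ¾ - 7/4 = -1)
k(g)² = (-1)² = 1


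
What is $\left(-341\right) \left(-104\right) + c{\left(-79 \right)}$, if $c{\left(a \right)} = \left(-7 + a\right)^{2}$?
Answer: $42860$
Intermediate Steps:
$\left(-341\right) \left(-104\right) + c{\left(-79 \right)} = \left(-341\right) \left(-104\right) + \left(-7 - 79\right)^{2} = 35464 + \left(-86\right)^{2} = 35464 + 7396 = 42860$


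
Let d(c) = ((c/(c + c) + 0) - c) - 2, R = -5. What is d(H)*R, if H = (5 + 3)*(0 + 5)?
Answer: 415/2 ≈ 207.50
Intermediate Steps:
H = 40 (H = 8*5 = 40)
d(c) = -3/2 - c (d(c) = ((c/((2*c)) + 0) - c) - 2 = (((1/(2*c))*c + 0) - c) - 2 = ((1/2 + 0) - c) - 2 = (1/2 - c) - 2 = -3/2 - c)
d(H)*R = (-3/2 - 1*40)*(-5) = (-3/2 - 40)*(-5) = -83/2*(-5) = 415/2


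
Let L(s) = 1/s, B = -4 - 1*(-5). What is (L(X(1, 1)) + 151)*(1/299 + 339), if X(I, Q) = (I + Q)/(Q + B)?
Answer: 15407024/299 ≈ 51529.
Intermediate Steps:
B = 1 (B = -4 + 5 = 1)
X(I, Q) = (I + Q)/(1 + Q) (X(I, Q) = (I + Q)/(Q + 1) = (I + Q)/(1 + Q))
(L(X(1, 1)) + 151)*(1/299 + 339) = (1/((1 + 1)/(1 + 1)) + 151)*(1/299 + 339) = (1/(2/2) + 151)*(1/299 + 339) = (1/((½)*2) + 151)*(101362/299) = (1/1 + 151)*(101362/299) = (1 + 151)*(101362/299) = 152*(101362/299) = 15407024/299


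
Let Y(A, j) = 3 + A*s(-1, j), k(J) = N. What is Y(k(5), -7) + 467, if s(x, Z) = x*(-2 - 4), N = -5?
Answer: 440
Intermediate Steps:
k(J) = -5
s(x, Z) = -6*x (s(x, Z) = x*(-6) = -6*x)
Y(A, j) = 3 + 6*A (Y(A, j) = 3 + A*(-6*(-1)) = 3 + A*6 = 3 + 6*A)
Y(k(5), -7) + 467 = (3 + 6*(-5)) + 467 = (3 - 30) + 467 = -27 + 467 = 440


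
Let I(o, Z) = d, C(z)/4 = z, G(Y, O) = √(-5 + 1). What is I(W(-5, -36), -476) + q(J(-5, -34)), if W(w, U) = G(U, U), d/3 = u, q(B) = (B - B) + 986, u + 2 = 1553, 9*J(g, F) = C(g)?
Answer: 5639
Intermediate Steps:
G(Y, O) = 2*I (G(Y, O) = √(-4) = 2*I)
C(z) = 4*z
J(g, F) = 4*g/9 (J(g, F) = (4*g)/9 = 4*g/9)
u = 1551 (u = -2 + 1553 = 1551)
q(B) = 986 (q(B) = 0 + 986 = 986)
d = 4653 (d = 3*1551 = 4653)
W(w, U) = 2*I
I(o, Z) = 4653
I(W(-5, -36), -476) + q(J(-5, -34)) = 4653 + 986 = 5639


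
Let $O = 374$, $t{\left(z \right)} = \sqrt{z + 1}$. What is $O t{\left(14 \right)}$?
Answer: $374 \sqrt{15} \approx 1448.5$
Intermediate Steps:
$t{\left(z \right)} = \sqrt{1 + z}$
$O t{\left(14 \right)} = 374 \sqrt{1 + 14} = 374 \sqrt{15}$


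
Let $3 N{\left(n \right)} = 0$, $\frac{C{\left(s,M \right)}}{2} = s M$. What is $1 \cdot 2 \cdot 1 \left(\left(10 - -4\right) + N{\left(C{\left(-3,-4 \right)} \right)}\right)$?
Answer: $28$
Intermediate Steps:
$C{\left(s,M \right)} = 2 M s$ ($C{\left(s,M \right)} = 2 s M = 2 M s$)
$N{\left(n \right)} = 0$ ($N{\left(n \right)} = \frac{1}{3} \cdot 0 = 0$)
$1 \cdot 2 \cdot 1 \left(\left(10 - -4\right) + N{\left(C{\left(-3,-4 \right)} \right)}\right) = 1 \cdot 2 \cdot 1 \left(\left(10 - -4\right) + 0\right) = 2 \cdot 1 \left(\left(10 + 4\right) + 0\right) = 2 \left(14 + 0\right) = 2 \cdot 14 = 28$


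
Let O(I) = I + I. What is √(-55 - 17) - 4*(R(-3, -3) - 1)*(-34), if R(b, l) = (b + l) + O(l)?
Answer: -1768 + 6*I*√2 ≈ -1768.0 + 8.4853*I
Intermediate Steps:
O(I) = 2*I
R(b, l) = b + 3*l (R(b, l) = (b + l) + 2*l = b + 3*l)
√(-55 - 17) - 4*(R(-3, -3) - 1)*(-34) = √(-55 - 17) - 4*((-3 + 3*(-3)) - 1)*(-34) = √(-72) - 4*((-3 - 9) - 1)*(-34) = 6*I*√2 - 4*(-12 - 1)*(-34) = 6*I*√2 - 4*(-13)*(-34) = 6*I*√2 + 52*(-34) = 6*I*√2 - 1768 = -1768 + 6*I*√2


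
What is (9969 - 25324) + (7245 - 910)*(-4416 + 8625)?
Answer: 26648660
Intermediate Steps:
(9969 - 25324) + (7245 - 910)*(-4416 + 8625) = -15355 + 6335*4209 = -15355 + 26664015 = 26648660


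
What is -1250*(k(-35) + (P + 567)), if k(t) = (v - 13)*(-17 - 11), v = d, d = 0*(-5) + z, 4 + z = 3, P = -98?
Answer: -1076250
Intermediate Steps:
z = -1 (z = -4 + 3 = -1)
d = -1 (d = 0*(-5) - 1 = 0 - 1 = -1)
v = -1
k(t) = 392 (k(t) = (-1 - 13)*(-17 - 11) = -14*(-28) = 392)
-1250*(k(-35) + (P + 567)) = -1250*(392 + (-98 + 567)) = -1250*(392 + 469) = -1250*861 = -1076250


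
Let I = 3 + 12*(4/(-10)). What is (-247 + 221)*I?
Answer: 234/5 ≈ 46.800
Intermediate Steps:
I = -9/5 (I = 3 + 12*(4*(-⅒)) = 3 + 12*(-⅖) = 3 - 24/5 = -9/5 ≈ -1.8000)
(-247 + 221)*I = (-247 + 221)*(-9/5) = -26*(-9/5) = 234/5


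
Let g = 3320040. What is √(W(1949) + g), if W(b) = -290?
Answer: 35*√2710 ≈ 1822.0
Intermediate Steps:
√(W(1949) + g) = √(-290 + 3320040) = √3319750 = 35*√2710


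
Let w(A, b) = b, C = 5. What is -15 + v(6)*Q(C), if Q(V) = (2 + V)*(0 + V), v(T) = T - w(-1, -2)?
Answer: 265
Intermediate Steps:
v(T) = 2 + T (v(T) = T - 1*(-2) = T + 2 = 2 + T)
Q(V) = V*(2 + V) (Q(V) = (2 + V)*V = V*(2 + V))
-15 + v(6)*Q(C) = -15 + (2 + 6)*(5*(2 + 5)) = -15 + 8*(5*7) = -15 + 8*35 = -15 + 280 = 265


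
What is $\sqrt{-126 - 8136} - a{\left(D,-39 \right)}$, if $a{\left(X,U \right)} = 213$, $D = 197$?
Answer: $-213 + 9 i \sqrt{102} \approx -213.0 + 90.896 i$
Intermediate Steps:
$\sqrt{-126 - 8136} - a{\left(D,-39 \right)} = \sqrt{-126 - 8136} - 213 = \sqrt{-8262} - 213 = 9 i \sqrt{102} - 213 = -213 + 9 i \sqrt{102}$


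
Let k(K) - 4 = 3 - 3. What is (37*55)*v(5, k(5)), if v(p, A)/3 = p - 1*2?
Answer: 18315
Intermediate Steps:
k(K) = 4 (k(K) = 4 + (3 - 3) = 4 + 0 = 4)
v(p, A) = -6 + 3*p (v(p, A) = 3*(p - 1*2) = 3*(p - 2) = 3*(-2 + p) = -6 + 3*p)
(37*55)*v(5, k(5)) = (37*55)*(-6 + 3*5) = 2035*(-6 + 15) = 2035*9 = 18315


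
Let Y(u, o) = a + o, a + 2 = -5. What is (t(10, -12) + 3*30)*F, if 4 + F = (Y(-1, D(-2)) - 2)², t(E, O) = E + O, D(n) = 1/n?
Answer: 7590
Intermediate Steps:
a = -7 (a = -2 - 5 = -7)
Y(u, o) = -7 + o
F = 345/4 (F = -4 + ((-7 + 1/(-2)) - 2)² = -4 + ((-7 - ½) - 2)² = -4 + (-15/2 - 2)² = -4 + (-19/2)² = -4 + 361/4 = 345/4 ≈ 86.250)
(t(10, -12) + 3*30)*F = ((10 - 12) + 3*30)*(345/4) = (-2 + 90)*(345/4) = 88*(345/4) = 7590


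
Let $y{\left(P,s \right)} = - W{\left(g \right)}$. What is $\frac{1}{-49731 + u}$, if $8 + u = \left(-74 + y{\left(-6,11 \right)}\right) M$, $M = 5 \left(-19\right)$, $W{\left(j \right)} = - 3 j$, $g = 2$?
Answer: $- \frac{1}{43279} \approx -2.3106 \cdot 10^{-5}$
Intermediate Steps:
$M = -95$
$y{\left(P,s \right)} = 6$ ($y{\left(P,s \right)} = - \left(-3\right) 2 = \left(-1\right) \left(-6\right) = 6$)
$u = 6452$ ($u = -8 + \left(-74 + 6\right) \left(-95\right) = -8 - -6460 = -8 + 6460 = 6452$)
$\frac{1}{-49731 + u} = \frac{1}{-49731 + 6452} = \frac{1}{-43279} = - \frac{1}{43279}$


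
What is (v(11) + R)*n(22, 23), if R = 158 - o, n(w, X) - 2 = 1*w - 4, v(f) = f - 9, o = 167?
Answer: -140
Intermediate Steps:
v(f) = -9 + f
n(w, X) = -2 + w (n(w, X) = 2 + (1*w - 4) = 2 + (w - 4) = 2 + (-4 + w) = -2 + w)
R = -9 (R = 158 - 1*167 = 158 - 167 = -9)
(v(11) + R)*n(22, 23) = ((-9 + 11) - 9)*(-2 + 22) = (2 - 9)*20 = -7*20 = -140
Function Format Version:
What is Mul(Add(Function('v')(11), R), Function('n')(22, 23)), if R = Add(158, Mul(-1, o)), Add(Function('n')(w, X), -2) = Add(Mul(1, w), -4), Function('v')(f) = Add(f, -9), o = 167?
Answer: -140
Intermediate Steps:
Function('v')(f) = Add(-9, f)
Function('n')(w, X) = Add(-2, w) (Function('n')(w, X) = Add(2, Add(Mul(1, w), -4)) = Add(2, Add(w, -4)) = Add(2, Add(-4, w)) = Add(-2, w))
R = -9 (R = Add(158, Mul(-1, 167)) = Add(158, -167) = -9)
Mul(Add(Function('v')(11), R), Function('n')(22, 23)) = Mul(Add(Add(-9, 11), -9), Add(-2, 22)) = Mul(Add(2, -9), 20) = Mul(-7, 20) = -140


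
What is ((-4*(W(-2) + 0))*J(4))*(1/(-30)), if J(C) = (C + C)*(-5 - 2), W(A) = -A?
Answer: -224/15 ≈ -14.933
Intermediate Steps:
J(C) = -14*C (J(C) = (2*C)*(-7) = -14*C)
((-4*(W(-2) + 0))*J(4))*(1/(-30)) = ((-4*(-1*(-2) + 0))*(-14*4))*(1/(-30)) = (-4*(2 + 0)*(-56))*(1*(-1/30)) = (-4*2*(-56))*(-1/30) = -8*(-56)*(-1/30) = 448*(-1/30) = -224/15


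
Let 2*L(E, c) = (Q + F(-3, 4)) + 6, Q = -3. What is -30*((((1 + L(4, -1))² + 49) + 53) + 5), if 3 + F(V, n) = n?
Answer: -3480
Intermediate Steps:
F(V, n) = -3 + n
L(E, c) = 2 (L(E, c) = ((-3 + (-3 + 4)) + 6)/2 = ((-3 + 1) + 6)/2 = (-2 + 6)/2 = (½)*4 = 2)
-30*((((1 + L(4, -1))² + 49) + 53) + 5) = -30*((((1 + 2)² + 49) + 53) + 5) = -30*(((3² + 49) + 53) + 5) = -30*(((9 + 49) + 53) + 5) = -30*((58 + 53) + 5) = -30*(111 + 5) = -30*116 = -3480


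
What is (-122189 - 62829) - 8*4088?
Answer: -217722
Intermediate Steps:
(-122189 - 62829) - 8*4088 = -185018 - 32704 = -217722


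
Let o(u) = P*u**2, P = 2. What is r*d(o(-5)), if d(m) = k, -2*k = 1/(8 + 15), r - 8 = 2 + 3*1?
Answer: -13/46 ≈ -0.28261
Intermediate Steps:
r = 13 (r = 8 + (2 + 3*1) = 8 + (2 + 3) = 8 + 5 = 13)
k = -1/46 (k = -1/(2*(8 + 15)) = -1/2/23 = -1/2*1/23 = -1/46 ≈ -0.021739)
o(u) = 2*u**2
d(m) = -1/46
r*d(o(-5)) = 13*(-1/46) = -13/46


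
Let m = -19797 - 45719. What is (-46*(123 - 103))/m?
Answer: 230/16379 ≈ 0.014042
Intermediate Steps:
m = -65516
(-46*(123 - 103))/m = -46*(123 - 103)/(-65516) = -46*20*(-1/65516) = -920*(-1/65516) = 230/16379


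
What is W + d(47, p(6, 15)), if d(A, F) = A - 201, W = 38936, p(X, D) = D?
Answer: 38782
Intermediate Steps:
d(A, F) = -201 + A
W + d(47, p(6, 15)) = 38936 + (-201 + 47) = 38936 - 154 = 38782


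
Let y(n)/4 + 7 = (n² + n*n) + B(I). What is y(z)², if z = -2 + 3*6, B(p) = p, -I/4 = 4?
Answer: 3825936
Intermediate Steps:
I = -16 (I = -4*4 = -16)
z = 16 (z = -2 + 18 = 16)
y(n) = -92 + 8*n² (y(n) = -28 + 4*((n² + n*n) - 16) = -28 + 4*((n² + n²) - 16) = -28 + 4*(2*n² - 16) = -28 + 4*(-16 + 2*n²) = -28 + (-64 + 8*n²) = -92 + 8*n²)
y(z)² = (-92 + 8*16²)² = (-92 + 8*256)² = (-92 + 2048)² = 1956² = 3825936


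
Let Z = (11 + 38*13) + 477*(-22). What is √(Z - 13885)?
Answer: I*√23874 ≈ 154.51*I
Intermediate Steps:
Z = -9989 (Z = (11 + 494) - 10494 = 505 - 10494 = -9989)
√(Z - 13885) = √(-9989 - 13885) = √(-23874) = I*√23874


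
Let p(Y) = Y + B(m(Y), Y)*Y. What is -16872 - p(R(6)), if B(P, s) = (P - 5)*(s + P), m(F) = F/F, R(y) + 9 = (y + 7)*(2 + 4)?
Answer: 2379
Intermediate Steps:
R(y) = 33 + 6*y (R(y) = -9 + (y + 7)*(2 + 4) = -9 + (7 + y)*6 = -9 + (42 + 6*y) = 33 + 6*y)
m(F) = 1
B(P, s) = (-5 + P)*(P + s)
p(Y) = Y + Y*(-4 - 4*Y) (p(Y) = Y + (1² - 5*1 - 5*Y + 1*Y)*Y = Y + (1 - 5 - 5*Y + Y)*Y = Y + (-4 - 4*Y)*Y = Y + Y*(-4 - 4*Y))
-16872 - p(R(6)) = -16872 - (-1)*(33 + 6*6)*(3 + 4*(33 + 6*6)) = -16872 - (-1)*(33 + 36)*(3 + 4*(33 + 36)) = -16872 - (-1)*69*(3 + 4*69) = -16872 - (-1)*69*(3 + 276) = -16872 - (-1)*69*279 = -16872 - 1*(-19251) = -16872 + 19251 = 2379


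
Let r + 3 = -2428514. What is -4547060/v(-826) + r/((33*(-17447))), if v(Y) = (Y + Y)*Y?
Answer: 24852263833/28058649234 ≈ 0.88573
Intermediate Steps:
r = -2428517 (r = -3 - 2428514 = -2428517)
v(Y) = 2*Y² (v(Y) = (2*Y)*Y = 2*Y²)
-4547060/v(-826) + r/((33*(-17447))) = -4547060/(2*(-826)²) - 2428517/(33*(-17447)) = -4547060/(2*682276) - 2428517/(-575751) = -4547060/1364552 - 2428517*(-1/575751) = -4547060*1/1364552 + 2428517/575751 = -162395/48734 + 2428517/575751 = 24852263833/28058649234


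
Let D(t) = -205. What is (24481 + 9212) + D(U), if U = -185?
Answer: 33488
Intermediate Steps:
(24481 + 9212) + D(U) = (24481 + 9212) - 205 = 33693 - 205 = 33488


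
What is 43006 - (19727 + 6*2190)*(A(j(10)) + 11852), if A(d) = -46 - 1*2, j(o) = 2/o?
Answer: -387919062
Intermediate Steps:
A(d) = -48 (A(d) = -46 - 2 = -48)
43006 - (19727 + 6*2190)*(A(j(10)) + 11852) = 43006 - (19727 + 6*2190)*(-48 + 11852) = 43006 - (19727 + 13140)*11804 = 43006 - 32867*11804 = 43006 - 1*387962068 = 43006 - 387962068 = -387919062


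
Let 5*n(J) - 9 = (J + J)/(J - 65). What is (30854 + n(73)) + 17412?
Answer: 965429/20 ≈ 48271.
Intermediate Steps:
n(J) = 9/5 + 2*J/(5*(-65 + J)) (n(J) = 9/5 + ((J + J)/(J - 65))/5 = 9/5 + ((2*J)/(-65 + J))/5 = 9/5 + (2*J/(-65 + J))/5 = 9/5 + 2*J/(5*(-65 + J)))
(30854 + n(73)) + 17412 = (30854 + (-585 + 11*73)/(5*(-65 + 73))) + 17412 = (30854 + (1/5)*(-585 + 803)/8) + 17412 = (30854 + (1/5)*(1/8)*218) + 17412 = (30854 + 109/20) + 17412 = 617189/20 + 17412 = 965429/20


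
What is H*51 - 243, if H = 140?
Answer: 6897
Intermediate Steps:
H*51 - 243 = 140*51 - 243 = 7140 - 243 = 6897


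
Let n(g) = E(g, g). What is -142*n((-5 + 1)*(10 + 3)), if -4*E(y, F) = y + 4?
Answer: -1704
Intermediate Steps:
E(y, F) = -1 - y/4 (E(y, F) = -(y + 4)/4 = -(4 + y)/4 = -1 - y/4)
n(g) = -1 - g/4
-142*n((-5 + 1)*(10 + 3)) = -142*(-1 - (-5 + 1)*(10 + 3)/4) = -142*(-1 - (-1)*13) = -142*(-1 - ¼*(-52)) = -142*(-1 + 13) = -142*12 = -1704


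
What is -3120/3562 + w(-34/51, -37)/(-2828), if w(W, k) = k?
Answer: -334291/387436 ≈ -0.86283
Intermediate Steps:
-3120/3562 + w(-34/51, -37)/(-2828) = -3120/3562 - 37/(-2828) = -3120*1/3562 - 37*(-1/2828) = -120/137 + 37/2828 = -334291/387436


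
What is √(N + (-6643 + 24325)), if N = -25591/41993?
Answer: √636317902195/5999 ≈ 132.97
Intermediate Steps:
N = -25591/41993 (N = -25591*1/41993 = -25591/41993 ≈ -0.60941)
√(N + (-6643 + 24325)) = √(-25591/41993 + (-6643 + 24325)) = √(-25591/41993 + 17682) = √(742494635/41993) = √636317902195/5999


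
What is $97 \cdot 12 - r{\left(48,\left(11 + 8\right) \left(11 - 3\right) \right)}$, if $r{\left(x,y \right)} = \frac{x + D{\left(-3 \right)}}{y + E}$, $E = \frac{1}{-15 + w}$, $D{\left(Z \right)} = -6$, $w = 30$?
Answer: $\frac{2654454}{2281} \approx 1163.7$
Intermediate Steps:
$E = \frac{1}{15}$ ($E = \frac{1}{-15 + 30} = \frac{1}{15} \approx 0.066667$)
$r{\left(x,y \right)} = \frac{-6 + x}{\frac{1}{15} + y}$ ($r{\left(x,y \right)} = \frac{x - 6}{y + \frac{1}{15}} = \frac{-6 + x}{\frac{1}{15} + y}$)
$97 \cdot 12 - r{\left(48,\left(11 + 8\right) \left(11 - 3\right) \right)} = 97 \cdot 12 - \frac{15 \left(-6 + 48\right)}{1 + 15 \left(11 + 8\right) \left(11 - 3\right)} = 1164 - 15 \frac{1}{1 + 15 \cdot 19 \cdot 8} \cdot 42 = 1164 - 15 \frac{1}{1 + 15 \cdot 152} \cdot 42 = 1164 - 15 \frac{1}{1 + 2280} \cdot 42 = 1164 - 15 \cdot \frac{1}{2281} \cdot 42 = 1164 - \frac{630}{2281} = \frac{2654454}{2281}$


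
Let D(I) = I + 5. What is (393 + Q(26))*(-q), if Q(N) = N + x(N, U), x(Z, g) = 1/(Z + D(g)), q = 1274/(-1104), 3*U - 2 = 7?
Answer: 3025113/6256 ≈ 483.55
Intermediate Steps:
U = 3 (U = 2/3 + (1/3)*7 = 2/3 + 7/3 = 3)
q = -637/552 (q = 1274*(-1/1104) = -637/552 ≈ -1.1540)
D(I) = 5 + I
x(Z, g) = 1/(5 + Z + g) (x(Z, g) = 1/(Z + (5 + g)) = 1/(5 + Z + g))
Q(N) = N + 1/(8 + N) (Q(N) = N + 1/(5 + N + 3) = N + 1/(8 + N))
(393 + Q(26))*(-q) = (393 + (1 + 26*(8 + 26))/(8 + 26))*(-1*(-637/552)) = (393 + (1 + 26*34)/34)*(637/552) = (393 + (1 + 884)/34)*(637/552) = (393 + (1/34)*885)*(637/552) = (393 + 885/34)*(637/552) = (14247/34)*(637/552) = 3025113/6256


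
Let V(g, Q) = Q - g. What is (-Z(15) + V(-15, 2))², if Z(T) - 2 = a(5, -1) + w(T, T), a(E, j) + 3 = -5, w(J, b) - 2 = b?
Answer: 36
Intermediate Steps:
w(J, b) = 2 + b
a(E, j) = -8 (a(E, j) = -3 - 5 = -8)
Z(T) = -4 + T (Z(T) = 2 + (-8 + (2 + T)) = 2 + (-6 + T) = -4 + T)
(-Z(15) + V(-15, 2))² = (-(-4 + 15) + (2 - 1*(-15)))² = (-1*11 + (2 + 15))² = (-11 + 17)² = 6² = 36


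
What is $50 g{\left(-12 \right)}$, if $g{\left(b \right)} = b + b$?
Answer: $-1200$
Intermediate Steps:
$g{\left(b \right)} = 2 b$
$50 g{\left(-12 \right)} = 50 \cdot 2 \left(-12\right) = 50 \left(-24\right) = -1200$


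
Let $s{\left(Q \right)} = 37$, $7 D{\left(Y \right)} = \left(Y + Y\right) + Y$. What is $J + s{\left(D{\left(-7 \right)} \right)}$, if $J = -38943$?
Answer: $-38906$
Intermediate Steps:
$D{\left(Y \right)} = \frac{3 Y}{7}$ ($D{\left(Y \right)} = \frac{\left(Y + Y\right) + Y}{7} = \frac{2 Y + Y}{7} = \frac{3 Y}{7}$)
$J + s{\left(D{\left(-7 \right)} \right)} = -38943 + 37 = -38906$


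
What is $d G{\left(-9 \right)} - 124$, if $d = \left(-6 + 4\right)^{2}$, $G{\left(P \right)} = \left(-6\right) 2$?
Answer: $-172$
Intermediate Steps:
$G{\left(P \right)} = -12$
$d = 4$ ($d = \left(-2\right)^{2} = 4$)
$d G{\left(-9 \right)} - 124 = 4 \left(-12\right) - 124 = -48 - 124 = -172$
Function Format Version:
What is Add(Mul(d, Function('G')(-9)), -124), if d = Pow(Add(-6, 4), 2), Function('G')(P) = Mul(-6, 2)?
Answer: -172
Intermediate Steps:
Function('G')(P) = -12
d = 4 (d = Pow(-2, 2) = 4)
Add(Mul(d, Function('G')(-9)), -124) = Add(Mul(4, -12), -124) = Add(-48, -124) = -172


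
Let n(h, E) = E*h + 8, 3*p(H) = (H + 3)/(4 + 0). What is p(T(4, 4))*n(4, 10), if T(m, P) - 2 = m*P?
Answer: 84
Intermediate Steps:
T(m, P) = 2 + P*m (T(m, P) = 2 + m*P = 2 + P*m)
p(H) = ¼ + H/12 (p(H) = ((H + 3)/(4 + 0))/3 = ((3 + H)/4)/3 = ((3 + H)*(¼))/3 = (¾ + H/4)/3 = ¼ + H/12)
n(h, E) = 8 + E*h
p(T(4, 4))*n(4, 10) = (¼ + (2 + 4*4)/12)*(8 + 10*4) = (¼ + (2 + 16)/12)*(8 + 40) = (¼ + (1/12)*18)*48 = (¼ + 3/2)*48 = (7/4)*48 = 84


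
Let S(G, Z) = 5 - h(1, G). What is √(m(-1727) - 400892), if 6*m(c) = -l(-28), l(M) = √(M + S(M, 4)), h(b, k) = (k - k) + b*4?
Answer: √(-1603568 - 2*I*√3)/2 ≈ 0.00068389 - 633.16*I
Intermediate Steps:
h(b, k) = 4*b (h(b, k) = 0 + 4*b = 4*b)
S(G, Z) = 1 (S(G, Z) = 5 - 4 = 1)
l(M) = √(1 + M) (l(M) = √(M + 1) = √(1 + M))
m(c) = -I*√3/2 (m(c) = (-√(1 - 28))/6 = (-√(-27))/6 = (-3*I*√3)/6 = -I*√3/2)
√(m(-1727) - 400892) = √(-I*√3/2 - 400892) = √(-400892 - I*√3/2)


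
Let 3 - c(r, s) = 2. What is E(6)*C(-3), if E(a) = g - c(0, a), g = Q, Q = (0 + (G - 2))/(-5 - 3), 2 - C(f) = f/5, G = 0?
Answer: -39/20 ≈ -1.9500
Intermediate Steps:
C(f) = 2 - f/5
Q = ¼ (Q = (0 + (0 - 2))/(-5 - 3) = (0 - 2)/(-8) = -2*(-⅛) = ¼ ≈ 0.25000)
g = ¼ ≈ 0.25000
c(r, s) = 1 (c(r, s) = 3 - 1*2 = 3 - 2 = 1)
E(a) = -¾ (E(a) = ¼ - 1*1 = ¼ - 1 = -¾)
E(6)*C(-3) = -3*(2 - ⅕*(-3))/4 = -3*(2 + ⅗)/4 = -¾*13/5 = -39/20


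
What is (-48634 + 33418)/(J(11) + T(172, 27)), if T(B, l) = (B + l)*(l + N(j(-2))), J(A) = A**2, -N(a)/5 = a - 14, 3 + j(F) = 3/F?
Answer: -30432/47803 ≈ -0.63661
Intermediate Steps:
j(F) = -3 + 3/F
N(a) = 70 - 5*a (N(a) = -5*(a - 14) = -5*(-14 + a) = 70 - 5*a)
T(B, l) = (185/2 + l)*(B + l) (T(B, l) = (B + l)*(l + (70 - 5*(-3 + 3/(-2)))) = (B + l)*(l + (70 - 5*(-3 + 3*(-1/2)))) = (B + l)*(l + (70 - 5*(-3 - 3/2))) = (B + l)*(l + (70 - 5*(-9/2))) = (B + l)*(l + (70 + 45/2)) = (B + l)*(l + 185/2) = (B + l)*(185/2 + l) = (185/2 + l)*(B + l))
(-48634 + 33418)/(J(11) + T(172, 27)) = (-48634 + 33418)/(11**2 + (27**2 + (185/2)*172 + (185/2)*27 + 172*27)) = -15216/(121 + (729 + 15910 + 4995/2 + 4644)) = -15216/(121 + 47561/2) = -15216/47803/2 = -15216*2/47803 = -30432/47803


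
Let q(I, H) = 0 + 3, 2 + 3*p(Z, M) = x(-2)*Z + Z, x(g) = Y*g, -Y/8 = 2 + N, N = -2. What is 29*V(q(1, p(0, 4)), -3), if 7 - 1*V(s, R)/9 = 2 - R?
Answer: 522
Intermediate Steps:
Y = 0 (Y = -8*(2 - 2) = -8*0 = 0)
x(g) = 0 (x(g) = 0*g = 0)
p(Z, M) = -⅔ + Z/3 (p(Z, M) = -⅔ + (0*Z + Z)/3 = -⅔ + (0 + Z)/3 = -⅔ + Z/3)
q(I, H) = 3
V(s, R) = 45 + 9*R (V(s, R) = 63 - 9*(2 - R) = 63 + (-18 + 9*R) = 45 + 9*R)
29*V(q(1, p(0, 4)), -3) = 29*(45 + 9*(-3)) = 29*(45 - 27) = 29*18 = 522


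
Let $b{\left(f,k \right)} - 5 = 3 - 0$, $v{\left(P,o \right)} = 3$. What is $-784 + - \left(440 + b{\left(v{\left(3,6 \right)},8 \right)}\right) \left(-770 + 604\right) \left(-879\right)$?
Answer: $-65370256$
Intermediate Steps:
$b{\left(f,k \right)} = 8$ ($b{\left(f,k \right)} = 5 + \left(3 - 0\right) = 5 + \left(3 + 0\right) = 5 + 3 = 8$)
$-784 + - \left(440 + b{\left(v{\left(3,6 \right)},8 \right)}\right) \left(-770 + 604\right) \left(-879\right) = -784 + - \left(440 + 8\right) \left(-770 + 604\right) \left(-879\right) = -784 + - 448 \left(-166\right) \left(-879\right) = -784 + \left(-1\right) \left(-74368\right) \left(-879\right) = -784 + 74368 \left(-879\right) = -784 - 65369472 = -65370256$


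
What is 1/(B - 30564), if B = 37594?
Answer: 1/7030 ≈ 0.00014225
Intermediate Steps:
1/(B - 30564) = 1/(37594 - 30564) = 1/7030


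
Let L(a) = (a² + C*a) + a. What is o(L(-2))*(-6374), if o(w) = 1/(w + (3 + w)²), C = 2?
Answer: 6374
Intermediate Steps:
L(a) = a² + 3*a (L(a) = (a² + 2*a) + a = a² + 3*a)
o(L(-2))*(-6374) = -6374/(-2*(3 - 2) + (3 - 2*(3 - 2))²) = -6374/(-2*1 + (3 - 2*1)²) = -6374/(-2 + (3 - 2)²) = -6374/(-2 + 1²) = -6374/(-2 + 1) = -6374/(-1) = -1*(-6374) = 6374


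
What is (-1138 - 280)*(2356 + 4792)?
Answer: -10135864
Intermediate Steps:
(-1138 - 280)*(2356 + 4792) = -1418*7148 = -10135864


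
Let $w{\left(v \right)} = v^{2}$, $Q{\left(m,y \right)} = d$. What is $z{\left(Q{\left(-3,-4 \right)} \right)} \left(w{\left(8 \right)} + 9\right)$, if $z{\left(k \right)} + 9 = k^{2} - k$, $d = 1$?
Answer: $-657$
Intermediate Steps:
$Q{\left(m,y \right)} = 1$
$z{\left(k \right)} = -9 + k^{2} - k$ ($z{\left(k \right)} = -9 + \left(k^{2} - k\right) = -9 + k^{2} - k$)
$z{\left(Q{\left(-3,-4 \right)} \right)} \left(w{\left(8 \right)} + 9\right) = \left(-9 + 1^{2} - 1\right) \left(8^{2} + 9\right) = \left(-9 + 1 - 1\right) \left(64 + 9\right) = \left(-9\right) 73 = -657$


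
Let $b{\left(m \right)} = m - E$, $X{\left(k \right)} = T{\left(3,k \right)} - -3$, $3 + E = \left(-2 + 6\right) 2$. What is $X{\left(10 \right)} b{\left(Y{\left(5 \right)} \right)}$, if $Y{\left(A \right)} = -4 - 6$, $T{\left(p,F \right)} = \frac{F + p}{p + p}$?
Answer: $- \frac{155}{2} \approx -77.5$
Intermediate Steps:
$T{\left(p,F \right)} = \frac{F + p}{2 p}$
$E = 5$ ($E = -3 + \left(-2 + 6\right) 2 = -3 + 4 \cdot 2 = -3 + 8 = 5$)
$Y{\left(A \right)} = -10$ ($Y{\left(A \right)} = -4 - 6 = -10$)
$X{\left(k \right)} = \frac{7}{2} + \frac{k}{6}$ ($X{\left(k \right)} = \frac{k + 3}{2 \cdot 3} - -3 = \frac{1}{2} \cdot \frac{1}{3} \left(3 + k\right) + 3 = \left(\frac{1}{2} + \frac{k}{6}\right) + 3 = \frac{7}{2} + \frac{k}{6}$)
$b{\left(m \right)} = -5 + m$ ($b{\left(m \right)} = m - 5 = -5 + m$)
$X{\left(10 \right)} b{\left(Y{\left(5 \right)} \right)} = \left(\frac{7}{2} + \frac{1}{6} \cdot 10\right) \left(-5 - 10\right) = \left(\frac{7}{2} + \frac{5}{3}\right) \left(-15\right) = \frac{31}{6} \left(-15\right) = - \frac{155}{2}$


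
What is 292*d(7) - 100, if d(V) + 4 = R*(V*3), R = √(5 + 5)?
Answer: -1268 + 6132*√10 ≈ 18123.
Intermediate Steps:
R = √10 ≈ 3.1623
d(V) = -4 + 3*V*√10 (d(V) = -4 + √10*(V*3) = -4 + √10*(3*V) = -4 + 3*V*√10)
292*d(7) - 100 = 292*(-4 + 3*7*√10) - 100 = 292*(-4 + 21*√10) - 100 = (-1168 + 6132*√10) - 100 = -1268 + 6132*√10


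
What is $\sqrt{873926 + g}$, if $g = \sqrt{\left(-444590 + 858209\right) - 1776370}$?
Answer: $\sqrt{873926 + i \sqrt{1362751}} \approx 934.84 + 0.624 i$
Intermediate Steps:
$g = i \sqrt{1362751}$ ($g = \sqrt{413619 - 1776370} = \sqrt{-1362751} = i \sqrt{1362751} \approx 1167.4 i$)
$\sqrt{873926 + g} = \sqrt{873926 + i \sqrt{1362751}}$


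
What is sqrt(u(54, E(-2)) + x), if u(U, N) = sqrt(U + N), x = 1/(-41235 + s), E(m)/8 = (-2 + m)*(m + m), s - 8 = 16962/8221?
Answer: sqrt(-2786180795305 + 114860127053142025*sqrt(182))/338910205 ≈ 3.6730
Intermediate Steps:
s = 82730/8221 (s = 8 + 16962/8221 = 82730/8221 ≈ 10.063)
E(m) = 16*m*(-2 + m) (E(m) = 8*((-2 + m)*(m + m)) = 8*((-2 + m)*(2*m)) = 8*(2*m*(-2 + m)) = 16*m*(-2 + m))
x = -8221/338910205 (x = 1/(-41235 + 82730/8221) = 1/(-338910205/8221) = -8221/338910205 ≈ -2.4257e-5)
u(U, N) = sqrt(N + U)
sqrt(u(54, E(-2)) + x) = sqrt(sqrt(16*(-2)*(-2 - 2) + 54) - 8221/338910205) = sqrt(sqrt(16*(-2)*(-4) + 54) - 8221/338910205) = sqrt(sqrt(128 + 54) - 8221/338910205) = sqrt(sqrt(182) - 8221/338910205) = sqrt(-8221/338910205 + sqrt(182))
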